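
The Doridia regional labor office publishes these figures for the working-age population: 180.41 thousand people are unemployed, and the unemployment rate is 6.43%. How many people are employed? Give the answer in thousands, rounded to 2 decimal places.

Labor force = U / u = 180.41 / 0.0643 ≈ 2,805.75 thousand.
Employed = labor force − unemployed = 2,805.75 − 180.41 = 2,625.34 thousand.

About 2,625.34 thousand are employed.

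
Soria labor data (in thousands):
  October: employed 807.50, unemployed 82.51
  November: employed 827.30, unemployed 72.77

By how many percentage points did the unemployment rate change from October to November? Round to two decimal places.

The unemployment rate changed by −1.19 percentage points.

October: labor force = 807.50 + 82.51 = 890.01; u = 82.51/890.01 = 9.27%.
November: labor force = 827.30 + 72.77 = 900.07; u = 72.77/900.07 = 8.08%.
Change = 8.08% − 9.27% = −1.19 pp.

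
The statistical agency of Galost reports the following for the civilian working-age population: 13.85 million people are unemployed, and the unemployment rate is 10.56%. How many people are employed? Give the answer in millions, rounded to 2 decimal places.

About 117.31 million are employed.

Labor force = U / u = 13.85 / 0.1056 ≈ 131.16 million.
Employed = labor force − unemployed = 131.16 − 13.85 = 117.31 million.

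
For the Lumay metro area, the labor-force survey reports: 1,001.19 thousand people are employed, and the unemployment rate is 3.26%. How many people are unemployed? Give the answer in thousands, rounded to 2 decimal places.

About 33.74 thousand are unemployed.

Let U be the number unemployed. The labor force is E + U, and U/(E+U) = 0.0326.
So U = 0.0326 × 1,001.19 / (1 − 0.0326) = 32.6388 / 0.9674 ≈ 33.74 thousand.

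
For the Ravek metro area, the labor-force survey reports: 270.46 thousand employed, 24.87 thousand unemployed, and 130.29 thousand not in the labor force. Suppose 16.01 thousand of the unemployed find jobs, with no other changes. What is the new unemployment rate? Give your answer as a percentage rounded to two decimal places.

New unemployment rate ≈ 3.00%.

Initially, labor force = 270.46 + 24.87 = 295.33 thousand, so u = 24.87/295.33 = 8.42%.
After the change, unemployed falls and employed rises by 16.01; labor force unchanged → E = 286.47, U = 8.86, labor force = 295.33 thousand.
New unemployment rate = 8.86 / 295.33 = 3.00%.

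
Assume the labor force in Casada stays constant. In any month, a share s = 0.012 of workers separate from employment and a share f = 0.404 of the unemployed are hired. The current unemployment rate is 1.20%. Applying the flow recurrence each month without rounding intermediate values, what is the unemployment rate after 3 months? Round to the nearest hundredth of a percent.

Unemployment rate after three months ≈ 2.55%.

With a fixed labor force, u_{t+1} = u_t + s·(1−u_t) − f·u_t = u_t·(1−s−f) + s.
Here 1−s−f = 0.584 and s = 0.012.
u_1 = 0.012000 × 0.584 + 0.012 = 0.019008.
u_2 = 0.019008 × 0.584 + 0.012 = 0.023101.
u_3 = 0.023101 × 0.584 + 0.012 = 0.025491.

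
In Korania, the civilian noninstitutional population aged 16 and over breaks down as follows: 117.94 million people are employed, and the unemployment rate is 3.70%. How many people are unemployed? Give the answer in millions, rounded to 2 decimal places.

Let U be the number unemployed. The labor force is E + U, and U/(E+U) = 0.0370.
So U = 0.0370 × 117.94 / (1 − 0.0370) = 4.3638 / 0.9630 ≈ 4.53 million.

About 4.53 million are unemployed.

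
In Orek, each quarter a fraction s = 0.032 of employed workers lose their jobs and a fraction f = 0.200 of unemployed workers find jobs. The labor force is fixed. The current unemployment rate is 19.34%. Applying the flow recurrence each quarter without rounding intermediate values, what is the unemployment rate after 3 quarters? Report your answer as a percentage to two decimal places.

With a fixed labor force, u_{t+1} = u_t + s·(1−u_t) − f·u_t = u_t·(1−s−f) + s.
Here 1−s−f = 0.768 and s = 0.032.
u_1 = 0.193400 × 0.768 + 0.032 = 0.180531.
u_2 = 0.180531 × 0.768 + 0.032 = 0.170648.
u_3 = 0.170648 × 0.768 + 0.032 = 0.163058.

Unemployment rate after three quarters ≈ 16.31%.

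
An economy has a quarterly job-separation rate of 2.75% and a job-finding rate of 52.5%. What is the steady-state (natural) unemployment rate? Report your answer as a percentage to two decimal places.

Steady-state unemployment rate ≈ 4.98%.

At steady state the flows balance: s·E = f·U, so U/(E+U) = s/(s+f).
u* = 2.75 / (2.75 + 52.5) = 2.75 / 55.25 = 4.98%.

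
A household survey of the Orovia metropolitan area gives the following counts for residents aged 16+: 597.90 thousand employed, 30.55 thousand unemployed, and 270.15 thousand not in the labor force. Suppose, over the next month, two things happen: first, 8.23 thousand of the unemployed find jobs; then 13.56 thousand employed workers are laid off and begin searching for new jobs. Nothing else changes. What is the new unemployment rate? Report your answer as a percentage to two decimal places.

Initially, labor force = 597.90 + 30.55 = 628.45 thousand, so u = 30.55/628.45 = 4.86%.
After the first change, unemployed falls and employed rises by 8.23; labor force unchanged → E = 606.13, U = 22.32, labor force = 628.45 thousand.
After the second change, employed falls and unemployed rises by 13.56; labor force unchanged → E = 592.57, U = 35.88, labor force = 628.45 thousand.
New unemployment rate = 35.88 / 628.45 = 5.71%.

New unemployment rate ≈ 5.71%.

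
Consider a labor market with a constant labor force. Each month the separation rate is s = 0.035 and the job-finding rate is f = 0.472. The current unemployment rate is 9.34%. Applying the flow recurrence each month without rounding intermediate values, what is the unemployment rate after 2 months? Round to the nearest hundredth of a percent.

With a fixed labor force, u_{t+1} = u_t + s·(1−u_t) − f·u_t = u_t·(1−s−f) + s.
Here 1−s−f = 0.493 and s = 0.035.
u_1 = 0.093400 × 0.493 + 0.035 = 0.081046.
u_2 = 0.081046 × 0.493 + 0.035 = 0.074956.

Unemployment rate after two months ≈ 7.50%.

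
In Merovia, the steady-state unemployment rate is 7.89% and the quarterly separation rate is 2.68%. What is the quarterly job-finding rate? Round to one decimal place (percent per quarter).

Job-finding rate ≈ 31.3% per quarter.

From u* = s/(s+f): f = s·(1−u)/u.
f = 2.68 × (1 − 0.0789) / 0.0789 = 2.4685 / 0.0789 ≈ 31.3% per quarter.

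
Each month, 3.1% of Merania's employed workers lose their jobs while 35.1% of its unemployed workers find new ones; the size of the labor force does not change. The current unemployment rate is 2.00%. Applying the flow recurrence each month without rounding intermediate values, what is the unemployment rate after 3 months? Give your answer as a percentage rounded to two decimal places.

Unemployment rate after three months ≈ 6.67%.

With a fixed labor force, u_{t+1} = u_t + s·(1−u_t) − f·u_t = u_t·(1−s−f) + s.
Here 1−s−f = 0.618 and s = 0.031.
u_1 = 0.020000 × 0.618 + 0.031 = 0.043360.
u_2 = 0.043360 × 0.618 + 0.031 = 0.057796.
u_3 = 0.057796 × 0.618 + 0.031 = 0.066718.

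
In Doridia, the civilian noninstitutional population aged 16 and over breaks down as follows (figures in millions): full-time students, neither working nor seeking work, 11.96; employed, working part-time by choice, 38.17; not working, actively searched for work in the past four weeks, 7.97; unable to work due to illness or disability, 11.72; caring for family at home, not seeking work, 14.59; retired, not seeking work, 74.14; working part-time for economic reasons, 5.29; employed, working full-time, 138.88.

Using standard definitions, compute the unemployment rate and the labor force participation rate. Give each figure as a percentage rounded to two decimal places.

Employed = 38.17 + 5.29 + 138.88 = 182.34 million (anyone who worked, including part-time for economic reasons, counts as employed).
Unemployed = 7.97 million.
Labor force = 182.34 + 7.97 = 190.31 million.
Not in labor force = 11.96 + 11.72 + 14.59 + 74.14 = 112.41 million (those not working and not actively searching are outside the labor force).
Civilian working-age population = 190.31 + 112.41 = 302.72 million.
Unemployment rate = 7.97 / 190.31 = 4.19%.
Labor force participation rate = 190.31 / 302.72 = 62.87%.

Unemployment rate ≈ 4.19%; labor force participation rate ≈ 62.87%.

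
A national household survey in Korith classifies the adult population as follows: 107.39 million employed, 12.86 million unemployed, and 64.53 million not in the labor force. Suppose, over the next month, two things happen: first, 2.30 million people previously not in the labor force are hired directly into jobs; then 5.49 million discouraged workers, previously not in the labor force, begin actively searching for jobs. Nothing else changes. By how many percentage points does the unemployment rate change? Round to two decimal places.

Initially, labor force = 107.39 + 12.86 = 120.25 million, so u = 12.86/120.25 = 10.69%.
After the first change, employed and labor force both rise by 2.30; unemployed unchanged → E = 109.69, U = 12.86, labor force = 122.55 million.
After the second change, unemployed and labor force both rise by 5.49 → E = 109.69, U = 18.35, labor force = 128.04 million.
New unemployment rate = 18.35 / 128.04 = 14.33%.
Change = 14.33% − 10.69% = +3.64 percentage points.

The unemployment rate changes by +3.64 percentage points.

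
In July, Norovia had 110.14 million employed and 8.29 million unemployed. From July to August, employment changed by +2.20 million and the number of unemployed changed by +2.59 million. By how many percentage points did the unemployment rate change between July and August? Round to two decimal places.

July: labor force = 110.14 + 8.29 = 118.43; u = 8.29/118.43 = 7.00%.
August: labor force = 112.34 + 10.88 = 123.22; u = 10.88/123.22 = 8.83%.
Change = 8.83% − 7.00% = +1.83 pp.

The unemployment rate changed by +1.83 percentage points.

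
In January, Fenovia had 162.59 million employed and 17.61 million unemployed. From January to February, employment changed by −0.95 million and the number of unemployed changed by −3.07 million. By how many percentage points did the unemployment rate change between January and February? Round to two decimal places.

January: labor force = 162.59 + 17.61 = 180.20; u = 17.61/180.20 = 9.77%.
February: labor force = 161.64 + 14.54 = 176.18; u = 14.54/176.18 = 8.25%.
Change = 8.25% − 9.77% = −1.52 pp.

The unemployment rate changed by −1.52 percentage points.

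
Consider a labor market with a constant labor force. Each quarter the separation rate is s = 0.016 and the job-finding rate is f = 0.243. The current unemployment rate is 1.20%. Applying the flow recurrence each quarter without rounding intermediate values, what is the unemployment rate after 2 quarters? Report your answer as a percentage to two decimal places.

With a fixed labor force, u_{t+1} = u_t + s·(1−u_t) − f·u_t = u_t·(1−s−f) + s.
Here 1−s−f = 0.741 and s = 0.016.
u_1 = 0.012000 × 0.741 + 0.016 = 0.024892.
u_2 = 0.024892 × 0.741 + 0.016 = 0.034445.

Unemployment rate after two quarters ≈ 3.44%.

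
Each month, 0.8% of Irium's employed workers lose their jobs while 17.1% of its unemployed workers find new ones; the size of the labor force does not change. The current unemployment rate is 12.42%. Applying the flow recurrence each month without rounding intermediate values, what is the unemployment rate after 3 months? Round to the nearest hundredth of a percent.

Unemployment rate after three months ≈ 8.87%.

With a fixed labor force, u_{t+1} = u_t + s·(1−u_t) − f·u_t = u_t·(1−s−f) + s.
Here 1−s−f = 0.821 and s = 0.008.
u_1 = 0.124200 × 0.821 + 0.008 = 0.109968.
u_2 = 0.109968 × 0.821 + 0.008 = 0.098284.
u_3 = 0.098284 × 0.821 + 0.008 = 0.088691.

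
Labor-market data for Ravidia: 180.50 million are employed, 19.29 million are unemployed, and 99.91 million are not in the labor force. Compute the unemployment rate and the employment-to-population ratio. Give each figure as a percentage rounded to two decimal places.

Labor force = employed + unemployed = 180.50 + 19.29 = 199.79 million.
Working-age population = 199.79 + 99.91 = 299.70 million.
Unemployment rate = 19.29 / 199.79 = 9.66%.
Employment-population ratio = 180.50 / 299.70 = 60.23%.

Unemployment rate ≈ 9.66%; employment-population ratio ≈ 60.23%.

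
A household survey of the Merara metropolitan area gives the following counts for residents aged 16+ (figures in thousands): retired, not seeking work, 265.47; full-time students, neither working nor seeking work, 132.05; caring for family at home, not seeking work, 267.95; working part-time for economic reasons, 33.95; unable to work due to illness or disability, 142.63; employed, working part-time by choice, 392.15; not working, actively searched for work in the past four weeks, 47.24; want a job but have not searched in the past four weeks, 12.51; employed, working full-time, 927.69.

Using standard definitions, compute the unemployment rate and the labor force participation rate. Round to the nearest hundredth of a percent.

Employed = 33.95 + 392.15 + 927.69 = 1,353.79 thousand (anyone who worked, including part-time for economic reasons, counts as employed).
Unemployed = 47.24 thousand.
Labor force = 1,353.79 + 47.24 = 1,401.03 thousand.
Not in labor force = 265.47 + 132.05 + 267.95 + 142.63 + 12.51 = 820.61 thousand (those not working and not actively searching are outside the labor force — including those who want a job but have given up searching).
Civilian working-age population = 1,401.03 + 820.61 = 2,221.64 thousand.
Unemployment rate = 47.24 / 1,401.03 = 3.37%.
Labor force participation rate = 1,401.03 / 2,221.64 = 63.06%.

Unemployment rate ≈ 3.37%; labor force participation rate ≈ 63.06%.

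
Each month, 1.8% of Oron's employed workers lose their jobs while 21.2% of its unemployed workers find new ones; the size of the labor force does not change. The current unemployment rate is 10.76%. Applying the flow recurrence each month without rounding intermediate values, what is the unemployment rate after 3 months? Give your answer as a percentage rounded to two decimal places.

Unemployment rate after three months ≈ 9.17%.

With a fixed labor force, u_{t+1} = u_t + s·(1−u_t) − f·u_t = u_t·(1−s−f) + s.
Here 1−s−f = 0.770 and s = 0.018.
u_1 = 0.107600 × 0.770 + 0.018 = 0.100852.
u_2 = 0.100852 × 0.770 + 0.018 = 0.095656.
u_3 = 0.095656 × 0.770 + 0.018 = 0.091655.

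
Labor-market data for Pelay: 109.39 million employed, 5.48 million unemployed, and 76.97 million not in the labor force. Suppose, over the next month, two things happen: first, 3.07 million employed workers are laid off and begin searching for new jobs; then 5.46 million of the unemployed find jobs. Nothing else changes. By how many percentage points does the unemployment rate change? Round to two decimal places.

Initially, labor force = 109.39 + 5.48 = 114.87 million, so u = 5.48/114.87 = 4.77%.
After the first change, employed falls and unemployed rises by 3.07; labor force unchanged → E = 106.32, U = 8.55, labor force = 114.87 million.
After the second change, unemployed falls and employed rises by 5.46; labor force unchanged → E = 111.78, U = 3.09, labor force = 114.87 million.
New unemployment rate = 3.09 / 114.87 = 2.69%.
Change = 2.69% − 4.77% = −2.08 percentage points.

The unemployment rate changes by −2.08 percentage points.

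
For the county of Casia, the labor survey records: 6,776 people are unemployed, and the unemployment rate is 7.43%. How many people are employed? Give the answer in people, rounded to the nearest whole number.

Labor force = U / u = 6,776 / 0.0743 ≈ 91,198.
Employed = labor force − unemployed = 91,198 − 6,776 = 84,422.

About 84,422 are employed.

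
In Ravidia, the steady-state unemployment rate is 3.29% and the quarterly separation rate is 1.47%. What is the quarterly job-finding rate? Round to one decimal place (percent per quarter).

Job-finding rate ≈ 43.2% per quarter.

From u* = s/(s+f): f = s·(1−u)/u.
f = 1.47 × (1 − 0.0329) / 0.0329 = 1.4216 / 0.0329 ≈ 43.2% per quarter.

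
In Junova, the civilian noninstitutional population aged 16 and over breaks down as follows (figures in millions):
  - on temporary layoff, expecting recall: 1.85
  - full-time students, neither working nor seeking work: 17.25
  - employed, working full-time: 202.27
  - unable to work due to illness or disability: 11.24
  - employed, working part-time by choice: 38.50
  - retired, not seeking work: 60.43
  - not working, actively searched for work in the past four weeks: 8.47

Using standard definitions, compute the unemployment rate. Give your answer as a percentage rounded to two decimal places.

Employed = 202.27 + 38.50 = 240.77 million.
Unemployed = 1.85 + 8.47 = 10.32 million (jobless and actively searching, or on temporary layoff).
Labor force = 240.77 + 10.32 = 251.09 million.
Unemployment rate = 10.32 / 251.09 = 4.11%.

Unemployment rate ≈ 4.11%.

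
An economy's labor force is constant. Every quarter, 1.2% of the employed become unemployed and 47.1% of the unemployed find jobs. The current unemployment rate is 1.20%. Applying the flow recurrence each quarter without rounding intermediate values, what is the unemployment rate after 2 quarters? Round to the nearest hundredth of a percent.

With a fixed labor force, u_{t+1} = u_t + s·(1−u_t) − f·u_t = u_t·(1−s−f) + s.
Here 1−s−f = 0.517 and s = 0.012.
u_1 = 0.012000 × 0.517 + 0.012 = 0.018204.
u_2 = 0.018204 × 0.517 + 0.012 = 0.021411.

Unemployment rate after two quarters ≈ 2.14%.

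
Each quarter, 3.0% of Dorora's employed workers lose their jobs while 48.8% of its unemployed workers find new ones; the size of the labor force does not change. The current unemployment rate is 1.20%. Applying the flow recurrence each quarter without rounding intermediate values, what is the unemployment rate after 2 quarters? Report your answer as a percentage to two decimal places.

Unemployment rate after two quarters ≈ 4.72%.

With a fixed labor force, u_{t+1} = u_t + s·(1−u_t) − f·u_t = u_t·(1−s−f) + s.
Here 1−s−f = 0.482 and s = 0.030.
u_1 = 0.012000 × 0.482 + 0.030 = 0.035784.
u_2 = 0.035784 × 0.482 + 0.030 = 0.047248.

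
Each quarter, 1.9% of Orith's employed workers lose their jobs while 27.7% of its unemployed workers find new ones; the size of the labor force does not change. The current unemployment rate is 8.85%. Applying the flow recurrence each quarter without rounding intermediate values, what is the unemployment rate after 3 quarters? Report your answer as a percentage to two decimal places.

Unemployment rate after three quarters ≈ 7.27%.

With a fixed labor force, u_{t+1} = u_t + s·(1−u_t) − f·u_t = u_t·(1−s−f) + s.
Here 1−s−f = 0.704 and s = 0.019.
u_1 = 0.088500 × 0.704 + 0.019 = 0.081304.
u_2 = 0.081304 × 0.704 + 0.019 = 0.076238.
u_3 = 0.076238 × 0.704 + 0.019 = 0.072672.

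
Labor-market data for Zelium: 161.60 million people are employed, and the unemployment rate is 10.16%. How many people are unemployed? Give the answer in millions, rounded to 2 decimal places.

Let U be the number unemployed. The labor force is E + U, and U/(E+U) = 0.1016.
So U = 0.1016 × 161.60 / (1 − 0.1016) = 16.4186 / 0.8984 ≈ 18.28 million.

About 18.28 million are unemployed.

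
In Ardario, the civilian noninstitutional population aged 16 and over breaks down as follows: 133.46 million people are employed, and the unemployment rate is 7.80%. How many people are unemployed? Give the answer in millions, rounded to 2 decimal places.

About 11.29 million are unemployed.

Let U be the number unemployed. The labor force is E + U, and U/(E+U) = 0.0780.
So U = 0.0780 × 133.46 / (1 − 0.0780) = 10.4099 / 0.9220 ≈ 11.29 million.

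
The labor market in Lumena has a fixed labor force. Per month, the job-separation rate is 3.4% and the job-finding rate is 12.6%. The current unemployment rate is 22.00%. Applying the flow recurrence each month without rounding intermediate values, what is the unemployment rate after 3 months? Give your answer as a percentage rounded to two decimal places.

With a fixed labor force, u_{t+1} = u_t + s·(1−u_t) − f·u_t = u_t·(1−s−f) + s.
Here 1−s−f = 0.840 and s = 0.034.
u_1 = 0.220000 × 0.840 + 0.034 = 0.218800.
u_2 = 0.218800 × 0.840 + 0.034 = 0.217792.
u_3 = 0.217792 × 0.840 + 0.034 = 0.216945.

Unemployment rate after three months ≈ 21.69%.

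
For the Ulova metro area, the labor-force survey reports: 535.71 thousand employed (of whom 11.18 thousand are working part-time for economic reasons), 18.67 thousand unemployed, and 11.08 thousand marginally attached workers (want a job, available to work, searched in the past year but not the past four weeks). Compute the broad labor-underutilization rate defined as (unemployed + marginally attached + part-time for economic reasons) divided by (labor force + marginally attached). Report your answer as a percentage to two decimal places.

Broad underutilization rate ≈ 7.24%.

Labor force = 535.71 + 18.67 = 554.38 thousand.
Numerator = 18.67 + 11.08 + 11.18 = 40.93 thousand.
Denominator = 554.38 + 11.08 = 565.46 thousand.
Broad rate = 40.93 / 565.46 = 7.24%.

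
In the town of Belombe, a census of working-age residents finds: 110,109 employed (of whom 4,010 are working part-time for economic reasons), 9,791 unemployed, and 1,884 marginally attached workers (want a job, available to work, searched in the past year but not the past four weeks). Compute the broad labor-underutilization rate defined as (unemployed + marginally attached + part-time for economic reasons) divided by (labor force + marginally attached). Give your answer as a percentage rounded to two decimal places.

Labor force = 110,109 + 9,791 = 119,900.
Numerator = 9,791 + 1,884 + 4,010 = 15,685.
Denominator = 119,900 + 1,884 = 121,784.
Broad rate = 15,685 / 121,784 = 12.88%.

Broad underutilization rate ≈ 12.88%.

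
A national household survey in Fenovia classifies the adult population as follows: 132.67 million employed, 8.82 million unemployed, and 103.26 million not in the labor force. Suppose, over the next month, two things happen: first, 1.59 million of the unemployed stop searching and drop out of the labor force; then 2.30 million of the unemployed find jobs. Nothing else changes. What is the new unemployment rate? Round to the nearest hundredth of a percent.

New unemployment rate ≈ 3.52%.

Initially, labor force = 132.67 + 8.82 = 141.49 million, so u = 8.82/141.49 = 6.23%.
After the first change, unemployed and labor force both fall by 1.59 → E = 132.67, U = 7.23, labor force = 139.90 million.
After the second change, unemployed falls and employed rises by 2.30; labor force unchanged → E = 134.97, U = 4.93, labor force = 139.90 million.
New unemployment rate = 4.93 / 139.90 = 3.52%.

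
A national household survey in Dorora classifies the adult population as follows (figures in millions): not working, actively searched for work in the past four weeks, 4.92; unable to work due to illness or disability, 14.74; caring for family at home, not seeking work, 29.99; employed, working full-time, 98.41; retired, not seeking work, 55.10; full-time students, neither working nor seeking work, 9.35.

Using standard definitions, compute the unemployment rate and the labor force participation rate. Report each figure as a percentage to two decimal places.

Employed = 98.41 million.
Unemployed = 4.92 million.
Labor force = 98.41 + 4.92 = 103.33 million.
Not in labor force = 14.74 + 29.99 + 55.10 + 9.35 = 109.18 million (those not working and not actively searching are outside the labor force).
Civilian working-age population = 103.33 + 109.18 = 212.51 million.
Unemployment rate = 4.92 / 103.33 = 4.76%.
Labor force participation rate = 103.33 / 212.51 = 48.62%.

Unemployment rate ≈ 4.76%; labor force participation rate ≈ 48.62%.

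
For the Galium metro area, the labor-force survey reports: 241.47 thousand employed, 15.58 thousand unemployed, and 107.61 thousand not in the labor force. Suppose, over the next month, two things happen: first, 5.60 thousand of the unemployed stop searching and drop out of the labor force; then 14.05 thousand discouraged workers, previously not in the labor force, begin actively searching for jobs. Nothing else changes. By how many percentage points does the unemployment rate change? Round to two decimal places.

The unemployment rate changes by +2.99 percentage points.

Initially, labor force = 241.47 + 15.58 = 257.05 thousand, so u = 15.58/257.05 = 6.06%.
After the first change, unemployed and labor force both fall by 5.60 → E = 241.47, U = 9.98, labor force = 251.45 thousand.
After the second change, unemployed and labor force both rise by 14.05 → E = 241.47, U = 24.03, labor force = 265.50 thousand.
New unemployment rate = 24.03 / 265.50 = 9.05%.
Change = 9.05% − 6.06% = +2.99 percentage points.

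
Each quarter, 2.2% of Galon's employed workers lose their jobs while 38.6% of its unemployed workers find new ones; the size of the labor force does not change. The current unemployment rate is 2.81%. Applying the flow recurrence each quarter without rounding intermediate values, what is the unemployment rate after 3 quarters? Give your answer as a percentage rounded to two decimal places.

Unemployment rate after three quarters ≈ 4.86%.

With a fixed labor force, u_{t+1} = u_t + s·(1−u_t) − f·u_t = u_t·(1−s−f) + s.
Here 1−s−f = 0.592 and s = 0.022.
u_1 = 0.028100 × 0.592 + 0.022 = 0.038635.
u_2 = 0.038635 × 0.592 + 0.022 = 0.044872.
u_3 = 0.044872 × 0.592 + 0.022 = 0.048564.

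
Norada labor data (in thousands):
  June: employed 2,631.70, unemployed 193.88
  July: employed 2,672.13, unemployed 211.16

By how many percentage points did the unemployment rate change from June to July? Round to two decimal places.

June: labor force = 2,631.70 + 193.88 = 2,825.58; u = 193.88/2,825.58 = 6.86%.
July: labor force = 2,672.13 + 211.16 = 2,883.29; u = 211.16/2,883.29 = 7.32%.
Change = 7.32% − 6.86% = +0.46 pp.

The unemployment rate changed by +0.46 percentage points.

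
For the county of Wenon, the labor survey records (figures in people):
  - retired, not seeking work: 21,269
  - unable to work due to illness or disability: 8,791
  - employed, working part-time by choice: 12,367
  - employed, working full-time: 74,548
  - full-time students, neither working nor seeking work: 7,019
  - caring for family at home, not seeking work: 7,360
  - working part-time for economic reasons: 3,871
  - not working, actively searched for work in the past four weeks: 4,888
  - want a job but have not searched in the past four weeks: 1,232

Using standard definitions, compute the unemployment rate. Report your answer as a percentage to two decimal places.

Unemployment rate ≈ 5.11%.

Employed = 12,367 + 74,548 + 3,871 = 90,786 (anyone who worked, including part-time for economic reasons, counts as employed).
Unemployed = 4,888.
Labor force = 90,786 + 4,888 = 95,674.
Unemployment rate = 4,888 / 95,674 = 5.11%.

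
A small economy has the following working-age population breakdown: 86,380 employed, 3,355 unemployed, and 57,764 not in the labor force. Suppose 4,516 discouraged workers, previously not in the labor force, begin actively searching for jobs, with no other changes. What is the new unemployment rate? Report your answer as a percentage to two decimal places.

Initially, labor force = 86,380 + 3,355 = 89,735, so u = 3,355/89,735 = 3.74%.
After the change, unemployed and labor force both rise by 4,516 → E = 86,380, U = 7,871, labor force = 94,251.
New unemployment rate = 7,871 / 94,251 = 8.35%.

New unemployment rate ≈ 8.35%.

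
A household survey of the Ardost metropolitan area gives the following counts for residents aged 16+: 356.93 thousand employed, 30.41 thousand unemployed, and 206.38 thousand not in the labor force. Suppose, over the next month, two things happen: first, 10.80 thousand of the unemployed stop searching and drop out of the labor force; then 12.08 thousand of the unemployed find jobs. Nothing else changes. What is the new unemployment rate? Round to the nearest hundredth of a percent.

New unemployment rate ≈ 2.00%.

Initially, labor force = 356.93 + 30.41 = 387.34 thousand, so u = 30.41/387.34 = 7.85%.
After the first change, unemployed and labor force both fall by 10.80 → E = 356.93, U = 19.61, labor force = 376.54 thousand.
After the second change, unemployed falls and employed rises by 12.08; labor force unchanged → E = 369.01, U = 7.53, labor force = 376.54 thousand.
New unemployment rate = 7.53 / 376.54 = 2.00%.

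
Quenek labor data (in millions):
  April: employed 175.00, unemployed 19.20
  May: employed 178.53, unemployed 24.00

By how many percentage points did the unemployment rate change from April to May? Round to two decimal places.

The unemployment rate changed by +1.96 percentage points.

April: labor force = 175.00 + 19.20 = 194.20; u = 19.20/194.20 = 9.89%.
May: labor force = 178.53 + 24.00 = 202.53; u = 24.00/202.53 = 11.85%.
Change = 11.85% − 9.89% = +1.96 pp.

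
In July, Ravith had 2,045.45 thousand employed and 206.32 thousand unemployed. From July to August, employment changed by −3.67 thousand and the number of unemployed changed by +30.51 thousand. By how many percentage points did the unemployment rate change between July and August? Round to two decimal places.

July: labor force = 2,045.45 + 206.32 = 2,251.77; u = 206.32/2,251.77 = 9.16%.
August: labor force = 2,041.78 + 236.83 = 2,278.61; u = 236.83/2,278.61 = 10.39%.
Change = 10.39% − 9.16% = +1.23 pp.

The unemployment rate changed by +1.23 percentage points.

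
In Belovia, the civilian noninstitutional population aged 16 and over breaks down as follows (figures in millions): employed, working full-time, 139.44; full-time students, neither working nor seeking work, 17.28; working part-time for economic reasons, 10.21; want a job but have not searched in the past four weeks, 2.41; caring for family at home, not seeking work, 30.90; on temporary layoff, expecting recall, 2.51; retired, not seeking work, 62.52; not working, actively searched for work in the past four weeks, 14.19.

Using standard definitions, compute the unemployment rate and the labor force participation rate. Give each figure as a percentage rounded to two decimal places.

Employed = 139.44 + 10.21 = 149.65 million (anyone who worked, including part-time for economic reasons, counts as employed).
Unemployed = 2.51 + 14.19 = 16.70 million (jobless and actively searching, or on temporary layoff).
Labor force = 149.65 + 16.70 = 166.35 million.
Not in labor force = 17.28 + 2.41 + 30.90 + 62.52 = 113.11 million (those not working and not actively searching are outside the labor force — including those who want a job but have given up searching).
Civilian working-age population = 166.35 + 113.11 = 279.46 million.
Unemployment rate = 16.70 / 166.35 = 10.04%.
Labor force participation rate = 166.35 / 279.46 = 59.53%.

Unemployment rate ≈ 10.04%; labor force participation rate ≈ 59.53%.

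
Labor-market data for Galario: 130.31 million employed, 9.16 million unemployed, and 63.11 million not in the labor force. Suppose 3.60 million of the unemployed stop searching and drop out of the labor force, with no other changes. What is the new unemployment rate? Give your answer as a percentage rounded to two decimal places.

Initially, labor force = 130.31 + 9.16 = 139.47 million, so u = 9.16/139.47 = 6.57%.
After the change, unemployed and labor force both fall by 3.60 → E = 130.31, U = 5.56, labor force = 135.87 million.
New unemployment rate = 5.56 / 135.87 = 4.09%.

New unemployment rate ≈ 4.09%.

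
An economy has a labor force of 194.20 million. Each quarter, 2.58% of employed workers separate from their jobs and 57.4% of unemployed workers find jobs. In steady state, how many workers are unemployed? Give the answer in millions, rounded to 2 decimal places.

Steady-state unemployment rate u* = s/(s+f) = 2.58/(2.58+57.4) = 0.043014.
Unemployed = u* × labor force = 0.043014 × 194.20 ≈ 8.35 million.

About 8.35 million are unemployed in steady state.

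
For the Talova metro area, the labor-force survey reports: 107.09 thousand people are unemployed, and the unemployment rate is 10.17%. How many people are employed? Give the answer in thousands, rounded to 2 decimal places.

About 945.91 thousand are employed.

Labor force = U / u = 107.09 / 0.1017 ≈ 1,053.00 thousand.
Employed = labor force − unemployed = 1,053.00 − 107.09 = 945.91 thousand.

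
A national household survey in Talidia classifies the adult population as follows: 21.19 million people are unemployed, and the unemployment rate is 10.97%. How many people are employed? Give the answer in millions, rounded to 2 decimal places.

Labor force = U / u = 21.19 / 0.1097 ≈ 193.16 million.
Employed = labor force − unemployed = 193.16 − 21.19 = 171.97 million.

About 171.97 million are employed.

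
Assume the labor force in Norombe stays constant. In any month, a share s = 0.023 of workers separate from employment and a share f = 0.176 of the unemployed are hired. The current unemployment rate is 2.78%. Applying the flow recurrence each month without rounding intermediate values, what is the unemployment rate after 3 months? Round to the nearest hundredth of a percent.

Unemployment rate after three months ≈ 7.05%.

With a fixed labor force, u_{t+1} = u_t + s·(1−u_t) − f·u_t = u_t·(1−s−f) + s.
Here 1−s−f = 0.801 and s = 0.023.
u_1 = 0.027800 × 0.801 + 0.023 = 0.045268.
u_2 = 0.045268 × 0.801 + 0.023 = 0.059260.
u_3 = 0.059260 × 0.801 + 0.023 = 0.070467.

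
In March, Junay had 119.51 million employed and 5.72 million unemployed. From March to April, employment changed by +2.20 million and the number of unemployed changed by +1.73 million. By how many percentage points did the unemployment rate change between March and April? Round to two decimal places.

March: labor force = 119.51 + 5.72 = 125.23; u = 5.72/125.23 = 4.57%.
April: labor force = 121.71 + 7.45 = 129.16; u = 7.45/129.16 = 5.77%.
Change = 5.77% − 4.57% = +1.20 pp.

The unemployment rate changed by +1.20 percentage points.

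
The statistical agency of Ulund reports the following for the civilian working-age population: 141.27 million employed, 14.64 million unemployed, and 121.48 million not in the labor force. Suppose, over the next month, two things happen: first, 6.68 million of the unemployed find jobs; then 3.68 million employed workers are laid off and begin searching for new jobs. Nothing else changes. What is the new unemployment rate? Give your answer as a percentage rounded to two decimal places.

New unemployment rate ≈ 7.47%.

Initially, labor force = 141.27 + 14.64 = 155.91 million, so u = 14.64/155.91 = 9.39%.
After the first change, unemployed falls and employed rises by 6.68; labor force unchanged → E = 147.95, U = 7.96, labor force = 155.91 million.
After the second change, employed falls and unemployed rises by 3.68; labor force unchanged → E = 144.27, U = 11.64, labor force = 155.91 million.
New unemployment rate = 11.64 / 155.91 = 7.47%.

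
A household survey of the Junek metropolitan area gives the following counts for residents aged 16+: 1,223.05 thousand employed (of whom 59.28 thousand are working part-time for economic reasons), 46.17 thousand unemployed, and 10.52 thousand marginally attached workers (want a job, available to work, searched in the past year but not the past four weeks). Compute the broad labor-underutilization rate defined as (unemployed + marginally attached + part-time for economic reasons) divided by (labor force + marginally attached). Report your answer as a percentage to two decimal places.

Broad underutilization rate ≈ 9.06%.

Labor force = 1,223.05 + 46.17 = 1,269.22 thousand.
Numerator = 46.17 + 10.52 + 59.28 = 115.97 thousand.
Denominator = 1,269.22 + 10.52 = 1,279.74 thousand.
Broad rate = 115.97 / 1,279.74 = 9.06%.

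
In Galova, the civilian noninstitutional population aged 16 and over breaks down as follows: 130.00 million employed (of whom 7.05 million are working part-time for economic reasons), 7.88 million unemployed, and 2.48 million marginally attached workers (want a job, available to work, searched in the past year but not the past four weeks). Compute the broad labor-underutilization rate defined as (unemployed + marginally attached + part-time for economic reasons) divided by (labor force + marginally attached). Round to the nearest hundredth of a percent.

Labor force = 130.00 + 7.88 = 137.88 million.
Numerator = 7.88 + 2.48 + 7.05 = 17.41 million.
Denominator = 137.88 + 2.48 = 140.36 million.
Broad rate = 17.41 / 140.36 = 12.40%.

Broad underutilization rate ≈ 12.40%.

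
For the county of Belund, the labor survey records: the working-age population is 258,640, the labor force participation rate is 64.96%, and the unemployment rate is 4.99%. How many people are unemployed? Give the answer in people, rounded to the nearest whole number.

Labor force = 0.6496 × 258,640 = 168,013.
Unemployed = 0.0499 × 168,013 ≈ 8,384.

About 8,384 are unemployed.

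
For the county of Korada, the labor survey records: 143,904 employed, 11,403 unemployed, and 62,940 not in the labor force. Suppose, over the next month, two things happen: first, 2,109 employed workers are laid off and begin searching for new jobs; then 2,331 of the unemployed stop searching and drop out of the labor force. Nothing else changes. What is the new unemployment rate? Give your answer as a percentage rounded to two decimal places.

New unemployment rate ≈ 7.31%.

Initially, labor force = 143,904 + 11,403 = 155,307, so u = 11,403/155,307 = 7.34%.
After the first change, employed falls and unemployed rises by 2,109; labor force unchanged → E = 141,795, U = 13,512, labor force = 155,307.
After the second change, unemployed and labor force both fall by 2,331 → E = 141,795, U = 11,181, labor force = 152,976.
New unemployment rate = 11,181 / 152,976 = 7.31%.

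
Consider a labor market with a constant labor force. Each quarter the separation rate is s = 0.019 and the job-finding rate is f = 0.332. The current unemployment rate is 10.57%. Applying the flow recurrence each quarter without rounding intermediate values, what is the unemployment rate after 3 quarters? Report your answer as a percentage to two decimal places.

Unemployment rate after three quarters ≈ 6.82%.

With a fixed labor force, u_{t+1} = u_t + s·(1−u_t) − f·u_t = u_t·(1−s−f) + s.
Here 1−s−f = 0.649 and s = 0.019.
u_1 = 0.105700 × 0.649 + 0.019 = 0.087599.
u_2 = 0.087599 × 0.649 + 0.019 = 0.075852.
u_3 = 0.075852 × 0.649 + 0.019 = 0.068228.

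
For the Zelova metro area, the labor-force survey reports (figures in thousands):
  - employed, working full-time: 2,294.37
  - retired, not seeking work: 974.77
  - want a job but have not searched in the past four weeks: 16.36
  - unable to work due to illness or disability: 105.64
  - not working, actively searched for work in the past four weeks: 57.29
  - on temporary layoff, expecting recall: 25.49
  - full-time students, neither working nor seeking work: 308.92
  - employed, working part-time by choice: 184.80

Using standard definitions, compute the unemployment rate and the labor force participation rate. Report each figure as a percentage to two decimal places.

Unemployment rate ≈ 3.23%; labor force participation rate ≈ 64.57%.

Employed = 2,294.37 + 184.80 = 2,479.17 thousand.
Unemployed = 57.29 + 25.49 = 82.78 thousand (jobless and actively searching, or on temporary layoff).
Labor force = 2,479.17 + 82.78 = 2,561.95 thousand.
Not in labor force = 974.77 + 16.36 + 105.64 + 308.92 = 1,405.69 thousand (those not working and not actively searching are outside the labor force — including those who want a job but have given up searching).
Civilian working-age population = 2,561.95 + 1,405.69 = 3,967.64 thousand.
Unemployment rate = 82.78 / 2,561.95 = 3.23%.
Labor force participation rate = 2,561.95 / 3,967.64 = 64.57%.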